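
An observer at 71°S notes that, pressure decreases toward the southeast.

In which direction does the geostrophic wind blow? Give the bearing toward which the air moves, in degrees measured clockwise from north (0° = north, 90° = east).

045°

The pressure-gradient force points toward the southeast (bearing 135°).
Geostrophic balance: in the Southern Hemisphere the Coriolis force deflects motion to the left, so the geostrophic wind blows 90° to the left of the pressure-gradient force (low pressure on the right).
Rotating 135° by 90° counterclockwise gives 045° — the wind blows toward the northeast.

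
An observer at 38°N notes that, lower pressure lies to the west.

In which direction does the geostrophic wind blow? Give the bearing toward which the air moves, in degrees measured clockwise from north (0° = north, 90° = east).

The pressure-gradient force points toward the west (bearing 270°).
Geostrophic balance: in the Northern Hemisphere the Coriolis force deflects motion to the right, so the geostrophic wind blows 90° to the right of the pressure-gradient force (low pressure on the left).
Rotating 270° by 90° clockwise gives 000° — the wind blows toward the north.

000°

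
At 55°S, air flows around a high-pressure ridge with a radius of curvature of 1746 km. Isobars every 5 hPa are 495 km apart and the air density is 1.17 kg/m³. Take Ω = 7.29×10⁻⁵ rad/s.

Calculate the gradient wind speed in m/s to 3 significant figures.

7.50 m/s

Coriolis parameter at 55°S:
f = 2Ω sin φ = 2 × 7.29×10⁻⁵ × sin 55° = 1.19×10⁻⁴ s⁻¹
Pressure gradient: |∂P/∂n| = 500 Pa / 495000 m = 1.01×10⁻³ Pa/m
Geostrophic speed: V_g = |∂P/∂n|/(fρ) = 1.01×10⁻³/(1.19×10⁻⁴ × 1.17) = 7.23 m/s
Around a high, pressure-gradient force acts outward with centrifugal, so Coriolis balances both:
fV = (1/ρ)|∂P/∂n| + V²/R  →  V² − fR·V + fR·V_g = 0
With fR = 1.19×10⁻⁴ × 1746×10³ m = 209 m/s:
V = [fR − √((fR)² − 4 fR V_g)]/2 = [209 − √(209² − 4×209×7.23)]/2 = 7.5 m/s
Supergeostrophic (V > V_g = 7.23 m/s), as expected around a high.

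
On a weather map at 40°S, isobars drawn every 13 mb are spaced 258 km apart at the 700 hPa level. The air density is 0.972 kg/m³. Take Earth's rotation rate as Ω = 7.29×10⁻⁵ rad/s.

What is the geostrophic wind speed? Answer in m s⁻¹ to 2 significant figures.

Coriolis parameter at 40°S:
f = 2Ω sin φ = 2 × 7.29×10⁻⁵ × sin 40° = 9.37×10⁻⁵ s⁻¹
Pressure gradient: |∂P/∂n| = 1300 Pa / 258000 m = 5.04×10⁻³ Pa/m
Geostrophic balance (pressure-gradient force = Coriolis force):
V_g = (1/(fρ)) |∂P/∂n| = 5.04×10⁻³ / (9.37×10⁻⁵ × 0.972) = 55.3 m/s

55 m s⁻¹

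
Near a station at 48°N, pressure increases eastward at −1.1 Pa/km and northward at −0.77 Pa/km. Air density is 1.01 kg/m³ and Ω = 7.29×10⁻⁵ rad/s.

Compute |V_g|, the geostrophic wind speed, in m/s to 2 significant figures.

12 m/s

Coriolis parameter at 48°N:
f = 2Ω sin φ = 2 × 7.29×10⁻⁵ × sin 48° = 1.08×10⁻⁴ s⁻¹
Component geostrophic relations (x east, y north):
u_g = −(1/(fρ)) ∂P/∂y,  v_g = (1/(fρ)) ∂P/∂x
u_g = −(−0.77×10⁻³)/(1.08×10⁻⁴ × 1.01) = 7.04 m/s;  v_g = (−1.1×10⁻³)/(1.08×10⁻⁴ × 1.01) = −10.1 m/s
|V_g| = √(u_g² + v_g²) = 12.3 m/s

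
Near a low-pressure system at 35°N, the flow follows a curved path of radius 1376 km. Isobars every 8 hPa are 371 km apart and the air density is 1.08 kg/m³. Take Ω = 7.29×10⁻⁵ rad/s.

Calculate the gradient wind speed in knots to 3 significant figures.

39.5 knots

Coriolis parameter at 35°N:
f = 2Ω sin φ = 2 × 7.29×10⁻⁵ × sin 35° = 8.36×10⁻⁵ s⁻¹
Pressure gradient: |∂P/∂n| = 800 Pa / 371000 m = 2.16×10⁻³ Pa/m
Geostrophic speed: V_g = |∂P/∂n|/(fρ) = 2.16×10⁻³/(8.36×10⁻⁵ × 1.08) = 23.9 m/s
Around a low, centrifugal force acts outward with Coriolis, so pressure-gradient force balances both:
(1/ρ)|∂P/∂n| = fV + V²/R  →  V² + fR·V − fR·V_g = 0
With fR = 8.36×10⁻⁵ × 1376×10³ m = 115 m/s:
V = [−fR + √((fR)² + 4 fR V_g)]/2 = [−115 + √(115² + 4×115×23.9)]/2 = 20.3 m/s
Subgeostrophic (V < V_g = 23.9 m/s), as expected around a low.
Converting: 20.3 m/s × 1.944 = 39.5 knots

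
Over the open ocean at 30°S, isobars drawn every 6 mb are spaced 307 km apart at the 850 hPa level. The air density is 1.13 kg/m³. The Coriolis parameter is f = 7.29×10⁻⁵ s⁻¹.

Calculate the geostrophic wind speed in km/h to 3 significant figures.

Pressure gradient: |∂P/∂n| = 600 Pa / 307000 m = 1.95×10⁻³ Pa/m
Geostrophic balance (pressure-gradient force = Coriolis force):
V_g = (1/(fρ)) |∂P/∂n| = 1.95×10⁻³ / (7.29×10⁻⁵ × 1.13) = 23.7 m/s
Converting: 23.7 m/s × 3.6 = 85.4 km/h

85.4 km/h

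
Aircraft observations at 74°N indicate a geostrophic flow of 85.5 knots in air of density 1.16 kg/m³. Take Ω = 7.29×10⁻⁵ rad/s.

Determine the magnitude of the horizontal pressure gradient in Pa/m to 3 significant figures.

7.15×10⁻³ Pa/m

Coriolis parameter at 74°N:
f = 2Ω sin φ = 2 × 7.29×10⁻⁵ × sin 74° = 1.40×10⁻⁴ s⁻¹
Wind speed in SI: 85.5 knots = 44.0 m/s
Geostrophic balance rearranged: |∂P/∂n| = f ρ V_g
|∂P/∂n| = 1.40×10⁻⁴ × 1.16 × 44.0 = 7.15×10⁻³ Pa/m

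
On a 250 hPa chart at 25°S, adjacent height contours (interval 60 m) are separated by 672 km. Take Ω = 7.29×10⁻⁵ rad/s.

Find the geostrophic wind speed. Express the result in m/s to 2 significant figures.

Coriolis parameter at 25°S:
f = 2Ω sin φ = 2 × 7.29×10⁻⁵ × sin 25° = 6.16×10⁻⁵ s⁻¹
Height gradient: |∂Z/∂n| = 60 m / 672000 m = 8.93×10⁻⁵
On a pressure surface, geostrophic balance gives V_g = (g/f)|∂Z/∂n|:
V_g = 9.81 × 8.93×10⁻⁵ / 6.16×10⁻⁵ = 14.2 m/s

14 m/s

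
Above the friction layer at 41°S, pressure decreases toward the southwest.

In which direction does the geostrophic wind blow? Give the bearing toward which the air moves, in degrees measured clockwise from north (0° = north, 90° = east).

The pressure-gradient force points toward the southwest (bearing 225°).
Geostrophic balance: in the Southern Hemisphere the Coriolis force deflects motion to the left, so the geostrophic wind blows 90° to the left of the pressure-gradient force (low pressure on the right).
Rotating 225° by 90° counterclockwise gives 135° — the wind blows toward the southeast.

135°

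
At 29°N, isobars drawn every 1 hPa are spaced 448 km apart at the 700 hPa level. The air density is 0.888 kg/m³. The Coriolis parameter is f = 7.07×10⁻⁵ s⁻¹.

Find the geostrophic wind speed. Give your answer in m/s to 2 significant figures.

3.6 m/s

Pressure gradient: |∂P/∂n| = 100 Pa / 448000 m = 2.23×10⁻⁴ Pa/m
Geostrophic balance (pressure-gradient force = Coriolis force):
V_g = (1/(fρ)) |∂P/∂n| = 2.23×10⁻⁴ / (7.07×10⁻⁵ × 0.888) = 3.56 m/s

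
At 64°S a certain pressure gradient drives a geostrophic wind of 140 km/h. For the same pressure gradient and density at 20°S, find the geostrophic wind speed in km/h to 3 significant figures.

368 km/h

With the same pressure gradient and density, V_g ∝ 1/f ∝ 1/sin φ.
V₂ = V₁ · sin φ₁ / sin φ₂ = 140 × sin 64° / sin 20°
V₂ = 140 × 0.8988/0.3420 = 368 km/h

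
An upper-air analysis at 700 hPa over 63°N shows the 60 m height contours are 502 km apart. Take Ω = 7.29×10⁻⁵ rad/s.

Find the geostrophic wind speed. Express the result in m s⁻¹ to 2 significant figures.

9.0 m s⁻¹

Coriolis parameter at 63°N:
f = 2Ω sin φ = 2 × 7.29×10⁻⁵ × sin 63° = 1.30×10⁻⁴ s⁻¹
Height gradient: |∂Z/∂n| = 60 m / 502000 m = 1.20×10⁻⁴
On a pressure surface, geostrophic balance gives V_g = (g/f)|∂Z/∂n|:
V_g = 9.81 × 1.20×10⁻⁴ / 1.30×10⁻⁴ = 9.03 m/s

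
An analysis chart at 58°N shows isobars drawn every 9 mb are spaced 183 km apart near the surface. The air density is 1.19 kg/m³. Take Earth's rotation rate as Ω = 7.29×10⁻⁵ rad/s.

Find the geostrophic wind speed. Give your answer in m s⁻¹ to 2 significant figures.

33 m s⁻¹

Coriolis parameter at 58°N:
f = 2Ω sin φ = 2 × 7.29×10⁻⁵ × sin 58° = 1.24×10⁻⁴ s⁻¹
Pressure gradient: |∂P/∂n| = 900 Pa / 183000 m = 4.92×10⁻³ Pa/m
Geostrophic balance (pressure-gradient force = Coriolis force):
V_g = (1/(fρ)) |∂P/∂n| = 4.92×10⁻³ / (1.24×10⁻⁴ × 1.19) = 33.4 m/s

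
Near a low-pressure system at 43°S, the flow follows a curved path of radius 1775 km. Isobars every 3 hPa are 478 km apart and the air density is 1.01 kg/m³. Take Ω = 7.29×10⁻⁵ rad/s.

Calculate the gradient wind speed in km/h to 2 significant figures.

Coriolis parameter at 43°S:
f = 2Ω sin φ = 2 × 7.29×10⁻⁵ × sin 43° = 9.94×10⁻⁵ s⁻¹
Pressure gradient: |∂P/∂n| = 300 Pa / 478000 m = 6.28×10⁻⁴ Pa/m
Geostrophic speed: V_g = |∂P/∂n|/(fρ) = 6.28×10⁻⁴/(9.94×10⁻⁵ × 1.01) = 6.25 m/s
Around a low, centrifugal force acts outward with Coriolis, so pressure-gradient force balances both:
(1/ρ)|∂P/∂n| = fV + V²/R  →  V² + fR·V − fR·V_g = 0
With fR = 9.94×10⁻⁵ × 1775×10³ m = 176 m/s:
V = [−fR + √((fR)² + 4 fR V_g)]/2 = [−176 + √(176² + 4×176×6.25)]/2 = 6.04 m/s
Subgeostrophic (V < V_g = 6.25 m/s), as expected around a low.
Converting: 6.04 m/s × 3.6 = 22 km/h

22 km/h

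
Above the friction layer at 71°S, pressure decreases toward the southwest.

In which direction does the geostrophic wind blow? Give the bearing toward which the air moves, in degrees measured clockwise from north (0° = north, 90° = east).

135°

The pressure-gradient force points toward the southwest (bearing 225°).
Geostrophic balance: in the Southern Hemisphere the Coriolis force deflects motion to the left, so the geostrophic wind blows 90° to the left of the pressure-gradient force (low pressure on the right).
Rotating 225° by 90° counterclockwise gives 135° — the wind blows toward the southeast.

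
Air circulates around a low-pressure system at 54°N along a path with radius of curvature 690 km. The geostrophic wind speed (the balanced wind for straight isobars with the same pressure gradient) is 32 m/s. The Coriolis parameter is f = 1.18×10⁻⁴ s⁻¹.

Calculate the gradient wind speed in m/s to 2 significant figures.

Around a low, centrifugal force acts outward with Coriolis, so pressure-gradient force balances both:
(1/ρ)|∂P/∂n| = fV + V²/R  →  V² + fR·V − fR·V_g = 0
With fR = 1.18×10⁻⁴ × 690×10³ m = 81.4 m/s:
V = [−fR + √((fR)² + 4 fR V_g)]/2 = [−81.4 + √(81.4² + 4×81.4×32)]/2 = 24.6 m/s
Subgeostrophic (V < V_g = 32 m/s), as expected around a low.

25 m/s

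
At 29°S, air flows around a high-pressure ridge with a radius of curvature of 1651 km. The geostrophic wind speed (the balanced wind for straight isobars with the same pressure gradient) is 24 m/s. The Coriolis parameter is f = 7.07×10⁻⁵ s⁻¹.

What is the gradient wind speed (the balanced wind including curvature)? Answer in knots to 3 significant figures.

Around a high, pressure-gradient force acts outward with centrifugal, so Coriolis balances both:
fV = (1/ρ)|∂P/∂n| + V²/R  →  V² − fR·V + fR·V_g = 0
With fR = 7.07×10⁻⁵ × 1651×10³ m = 117 m/s:
V = [fR − √((fR)² − 4 fR V_g)]/2 = [117 − √(117² − 4×117×24)]/2 = 33.8 m/s
Supergeostrophic (V > V_g = 24 m/s), as expected around a high.
Converting: 33.8 m/s × 1.944 = 65.6 knots

65.6 knots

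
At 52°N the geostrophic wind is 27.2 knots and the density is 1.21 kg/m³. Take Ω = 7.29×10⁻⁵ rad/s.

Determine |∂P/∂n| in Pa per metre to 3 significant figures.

Coriolis parameter at 52°N:
f = 2Ω sin φ = 2 × 7.29×10⁻⁵ × sin 52° = 1.15×10⁻⁴ s⁻¹
Wind speed in SI: 27.2 knots = 14.0 m/s
Geostrophic balance rearranged: |∂P/∂n| = f ρ V_g
|∂P/∂n| = 1.15×10⁻⁴ × 1.21 × 14.0 = 1.95×10⁻³ Pa/m

1.95×10⁻³ Pa/m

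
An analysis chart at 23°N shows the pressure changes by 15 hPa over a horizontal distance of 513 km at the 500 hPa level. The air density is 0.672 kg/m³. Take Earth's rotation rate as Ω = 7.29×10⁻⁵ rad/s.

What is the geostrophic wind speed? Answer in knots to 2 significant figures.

Coriolis parameter at 23°N:
f = 2Ω sin φ = 2 × 7.29×10⁻⁵ × sin 23° = 5.70×10⁻⁵ s⁻¹
Pressure gradient: |∂P/∂n| = 1500 Pa / 513000 m = 2.92×10⁻³ Pa/m
Geostrophic balance (pressure-gradient force = Coriolis force):
V_g = (1/(fρ)) |∂P/∂n| = 2.92×10⁻³ / (5.70×10⁻⁵ × 0.672) = 76.4 m/s
Converting: 76.4 m/s × 1.944 = 150 knots

150 knots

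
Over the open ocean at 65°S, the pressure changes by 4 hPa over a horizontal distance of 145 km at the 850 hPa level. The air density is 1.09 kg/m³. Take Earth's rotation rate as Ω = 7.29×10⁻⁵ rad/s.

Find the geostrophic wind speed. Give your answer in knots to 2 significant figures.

Coriolis parameter at 65°S:
f = 2Ω sin φ = 2 × 7.29×10⁻⁵ × sin 65° = 1.32×10⁻⁴ s⁻¹
Pressure gradient: |∂P/∂n| = 400 Pa / 145000 m = 2.76×10⁻³ Pa/m
Geostrophic balance (pressure-gradient force = Coriolis force):
V_g = (1/(fρ)) |∂P/∂n| = 2.76×10⁻³ / (1.32×10⁻⁴ × 1.09) = 19.2 m/s
Converting: 19.2 m/s × 1.944 = 37 knots

37 knots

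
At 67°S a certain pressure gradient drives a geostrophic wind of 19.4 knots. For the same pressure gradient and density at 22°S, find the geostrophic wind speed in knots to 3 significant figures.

47.7 knots

With the same pressure gradient and density, V_g ∝ 1/f ∝ 1/sin φ.
V₂ = V₁ · sin φ₁ / sin φ₂ = 19.4 × sin 67° / sin 22°
V₂ = 19.4 × 0.9205/0.3746 = 47.7 knots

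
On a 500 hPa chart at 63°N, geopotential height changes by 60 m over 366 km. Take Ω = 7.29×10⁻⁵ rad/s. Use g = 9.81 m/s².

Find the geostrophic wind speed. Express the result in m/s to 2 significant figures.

Coriolis parameter at 63°N:
f = 2Ω sin φ = 2 × 7.29×10⁻⁵ × sin 63° = 1.30×10⁻⁴ s⁻¹
Height gradient: |∂Z/∂n| = 60 m / 366000 m = 1.64×10⁻⁴
On a pressure surface, geostrophic balance gives V_g = (g/f)|∂Z/∂n|:
V_g = 9.81 × 1.64×10⁻⁴ / 1.30×10⁻⁴ = 12.4 m/s

12 m/s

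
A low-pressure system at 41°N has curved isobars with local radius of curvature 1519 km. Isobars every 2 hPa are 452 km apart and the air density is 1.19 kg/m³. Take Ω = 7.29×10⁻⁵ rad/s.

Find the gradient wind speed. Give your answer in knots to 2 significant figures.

Coriolis parameter at 41°N:
f = 2Ω sin φ = 2 × 7.29×10⁻⁵ × sin 41° = 9.57×10⁻⁵ s⁻¹
Pressure gradient: |∂P/∂n| = 200 Pa / 452000 m = 4.42×10⁻⁴ Pa/m
Geostrophic speed: V_g = |∂P/∂n|/(fρ) = 4.42×10⁻⁴/(9.57×10⁻⁵ × 1.19) = 3.89 m/s
Around a low, centrifugal force acts outward with Coriolis, so pressure-gradient force balances both:
(1/ρ)|∂P/∂n| = fV + V²/R  →  V² + fR·V − fR·V_g = 0
With fR = 9.57×10⁻⁵ × 1519×10³ m = 145 m/s:
V = [−fR + √((fR)² + 4 fR V_g)]/2 = [−145 + √(145² + 4×145×3.89)]/2 = 3.79 m/s
Subgeostrophic (V < V_g = 3.89 m/s), as expected around a low.
Converting: 3.79 m/s × 1.944 = 7.4 knots

7.4 knots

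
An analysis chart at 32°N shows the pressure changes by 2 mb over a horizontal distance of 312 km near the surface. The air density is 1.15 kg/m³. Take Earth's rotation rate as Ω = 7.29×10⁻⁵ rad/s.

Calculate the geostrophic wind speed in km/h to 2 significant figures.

Coriolis parameter at 32°N:
f = 2Ω sin φ = 2 × 7.29×10⁻⁵ × sin 32° = 7.73×10⁻⁵ s⁻¹
Pressure gradient: |∂P/∂n| = 200 Pa / 312000 m = 6.41×10⁻⁴ Pa/m
Geostrophic balance (pressure-gradient force = Coriolis force):
V_g = (1/(fρ)) |∂P/∂n| = 6.41×10⁻⁴ / (7.73×10⁻⁵ × 1.15) = 7.21 m/s
Converting: 7.21 m/s × 3.6 = 26 km/h

26 km/h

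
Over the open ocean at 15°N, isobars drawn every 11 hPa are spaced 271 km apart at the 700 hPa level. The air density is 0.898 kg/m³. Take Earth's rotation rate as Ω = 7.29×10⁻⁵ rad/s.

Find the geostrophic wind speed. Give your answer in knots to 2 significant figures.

230 knots

Coriolis parameter at 15°N:
f = 2Ω sin φ = 2 × 7.29×10⁻⁵ × sin 15° = 3.77×10⁻⁵ s⁻¹
Pressure gradient: |∂P/∂n| = 1100 Pa / 271000 m = 4.06×10⁻³ Pa/m
Geostrophic balance (pressure-gradient force = Coriolis force):
V_g = (1/(fρ)) |∂P/∂n| = 4.06×10⁻³ / (3.77×10⁻⁵ × 0.898) = 120 m/s
Converting: 120 m/s × 1.944 = 230 knots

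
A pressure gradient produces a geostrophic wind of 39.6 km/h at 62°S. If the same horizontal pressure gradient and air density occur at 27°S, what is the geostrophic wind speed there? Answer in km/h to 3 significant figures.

With the same pressure gradient and density, V_g ∝ 1/f ∝ 1/sin φ.
V₂ = V₁ · sin φ₁ / sin φ₂ = 39.6 × sin 62° / sin 27°
V₂ = 39.6 × 0.8829/0.4540 = 77.0 km/h

77.0 km/h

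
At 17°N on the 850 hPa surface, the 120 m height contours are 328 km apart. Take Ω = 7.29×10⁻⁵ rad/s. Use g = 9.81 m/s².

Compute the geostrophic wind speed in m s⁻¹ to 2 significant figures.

Coriolis parameter at 17°N:
f = 2Ω sin φ = 2 × 7.29×10⁻⁵ × sin 17° = 4.26×10⁻⁵ s⁻¹
Height gradient: |∂Z/∂n| = 120 m / 328000 m = 3.66×10⁻⁴
On a pressure surface, geostrophic balance gives V_g = (g/f)|∂Z/∂n|:
V_g = 9.81 × 3.66×10⁻⁴ / 4.26×10⁻⁵ = 84.2 m/s

84 m s⁻¹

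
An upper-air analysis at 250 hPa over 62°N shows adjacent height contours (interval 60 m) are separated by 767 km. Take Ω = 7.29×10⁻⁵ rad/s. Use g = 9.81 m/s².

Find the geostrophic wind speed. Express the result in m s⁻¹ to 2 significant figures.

Coriolis parameter at 62°N:
f = 2Ω sin φ = 2 × 7.29×10⁻⁵ × sin 62° = 1.29×10⁻⁴ s⁻¹
Height gradient: |∂Z/∂n| = 60 m / 767000 m = 7.82×10⁻⁵
On a pressure surface, geostrophic balance gives V_g = (g/f)|∂Z/∂n|:
V_g = 9.81 × 7.82×10⁻⁵ / 1.29×10⁻⁴ = 5.96 m/s

6.0 m s⁻¹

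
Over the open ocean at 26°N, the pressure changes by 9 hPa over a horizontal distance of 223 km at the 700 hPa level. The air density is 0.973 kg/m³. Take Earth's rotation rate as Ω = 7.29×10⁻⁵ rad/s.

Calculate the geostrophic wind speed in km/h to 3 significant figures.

Coriolis parameter at 26°N:
f = 2Ω sin φ = 2 × 7.29×10⁻⁵ × sin 26° = 6.39×10⁻⁵ s⁻¹
Pressure gradient: |∂P/∂n| = 900 Pa / 223000 m = 4.04×10⁻³ Pa/m
Geostrophic balance (pressure-gradient force = Coriolis force):
V_g = (1/(fρ)) |∂P/∂n| = 4.04×10⁻³ / (6.39×10⁻⁵ × 0.973) = 64.9 m/s
Converting: 64.9 m/s × 3.6 = 234 km/h

234 km/h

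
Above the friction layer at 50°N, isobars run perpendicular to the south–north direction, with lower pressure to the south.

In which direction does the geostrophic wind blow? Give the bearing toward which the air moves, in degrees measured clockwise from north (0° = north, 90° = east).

270°

The pressure-gradient force points toward the south (bearing 180°).
Geostrophic balance: in the Northern Hemisphere the Coriolis force deflects motion to the right, so the geostrophic wind blows 90° to the right of the pressure-gradient force (low pressure on the left).
Rotating 180° by 90° clockwise gives 270° — the wind blows toward the west.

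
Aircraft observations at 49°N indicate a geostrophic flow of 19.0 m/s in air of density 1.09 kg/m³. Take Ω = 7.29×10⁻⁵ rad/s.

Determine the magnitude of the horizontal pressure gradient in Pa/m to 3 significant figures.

Coriolis parameter at 49°N:
f = 2Ω sin φ = 2 × 7.29×10⁻⁵ × sin 49° = 1.10×10⁻⁴ s⁻¹
Geostrophic balance rearranged: |∂P/∂n| = f ρ V_g
|∂P/∂n| = 1.10×10⁻⁴ × 1.09 × 19.0 = 2.28×10⁻³ Pa/m

2.28×10⁻³ Pa/m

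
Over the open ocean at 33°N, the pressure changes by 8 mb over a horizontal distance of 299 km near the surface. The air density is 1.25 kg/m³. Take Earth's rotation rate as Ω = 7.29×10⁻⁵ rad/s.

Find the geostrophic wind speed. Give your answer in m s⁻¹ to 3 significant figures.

27.0 m s⁻¹

Coriolis parameter at 33°N:
f = 2Ω sin φ = 2 × 7.29×10⁻⁵ × sin 33° = 7.94×10⁻⁵ s⁻¹
Pressure gradient: |∂P/∂n| = 800 Pa / 299000 m = 2.68×10⁻³ Pa/m
Geostrophic balance (pressure-gradient force = Coriolis force):
V_g = (1/(fρ)) |∂P/∂n| = 2.68×10⁻³ / (7.94×10⁻⁵ × 1.25) = 27.0 m/s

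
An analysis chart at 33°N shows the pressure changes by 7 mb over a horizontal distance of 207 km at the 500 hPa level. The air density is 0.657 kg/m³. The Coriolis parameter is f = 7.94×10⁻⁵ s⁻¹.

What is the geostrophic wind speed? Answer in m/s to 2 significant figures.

Pressure gradient: |∂P/∂n| = 700 Pa / 207000 m = 3.38×10⁻³ Pa/m
Geostrophic balance (pressure-gradient force = Coriolis force):
V_g = (1/(fρ)) |∂P/∂n| = 3.38×10⁻³ / (7.94×10⁻⁵ × 0.657) = 64.8 m/s

65 m/s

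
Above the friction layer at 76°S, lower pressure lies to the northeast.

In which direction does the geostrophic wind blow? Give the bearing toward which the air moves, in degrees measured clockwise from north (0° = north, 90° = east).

The pressure-gradient force points toward the northeast (bearing 045°).
Geostrophic balance: in the Southern Hemisphere the Coriolis force deflects motion to the left, so the geostrophic wind blows 90° to the left of the pressure-gradient force (low pressure on the right).
Rotating 045° by 90° counterclockwise gives 315° — the wind blows toward the northwest.

315°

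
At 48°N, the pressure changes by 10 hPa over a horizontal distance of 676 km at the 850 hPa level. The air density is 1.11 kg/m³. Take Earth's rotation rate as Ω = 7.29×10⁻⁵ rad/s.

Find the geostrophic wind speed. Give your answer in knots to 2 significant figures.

24 knots

Coriolis parameter at 48°N:
f = 2Ω sin φ = 2 × 7.29×10⁻⁵ × sin 48° = 1.08×10⁻⁴ s⁻¹
Pressure gradient: |∂P/∂n| = 1000 Pa / 676000 m = 1.48×10⁻³ Pa/m
Geostrophic balance (pressure-gradient force = Coriolis force):
V_g = (1/(fρ)) |∂P/∂n| = 1.48×10⁻³ / (1.08×10⁻⁴ × 1.11) = 12.3 m/s
Converting: 12.3 m/s × 1.944 = 24 knots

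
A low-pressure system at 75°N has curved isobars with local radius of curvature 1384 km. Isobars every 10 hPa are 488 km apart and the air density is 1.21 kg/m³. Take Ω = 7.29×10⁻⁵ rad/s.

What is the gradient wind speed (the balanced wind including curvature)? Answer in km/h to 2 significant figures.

41 km/h

Coriolis parameter at 75°N:
f = 2Ω sin φ = 2 × 7.29×10⁻⁵ × sin 75° = 1.41×10⁻⁴ s⁻¹
Pressure gradient: |∂P/∂n| = 1000 Pa / 488000 m = 2.05×10⁻³ Pa/m
Geostrophic speed: V_g = |∂P/∂n|/(fρ) = 2.05×10⁻³/(1.41×10⁻⁴ × 1.21) = 12.0 m/s
Around a low, centrifugal force acts outward with Coriolis, so pressure-gradient force balances both:
(1/ρ)|∂P/∂n| = fV + V²/R  →  V² + fR·V − fR·V_g = 0
With fR = 1.41×10⁻⁴ × 1384×10³ m = 195 m/s:
V = [−fR + √((fR)² + 4 fR V_g)]/2 = [−195 + √(195² + 4×195×12)]/2 = 11.4 m/s
Subgeostrophic (V < V_g = 12 m/s), as expected around a low.
Converting: 11.4 m/s × 3.6 = 41 km/h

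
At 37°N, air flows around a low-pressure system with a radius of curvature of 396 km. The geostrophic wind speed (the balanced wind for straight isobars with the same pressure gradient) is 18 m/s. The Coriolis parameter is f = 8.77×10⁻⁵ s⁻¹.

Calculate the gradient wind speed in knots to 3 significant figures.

Around a low, centrifugal force acts outward with Coriolis, so pressure-gradient force balances both:
(1/ρ)|∂P/∂n| = fV + V²/R  →  V² + fR·V − fR·V_g = 0
With fR = 8.77×10⁻⁵ × 396×10³ m = 34.7 m/s:
V = [−fR + √((fR)² + 4 fR V_g)]/2 = [−34.7 + √(34.7² + 4×34.7×18)]/2 = 13.1 m/s
Subgeostrophic (V < V_g = 18 m/s), as expected around a low.
Converting: 13.1 m/s × 1.944 = 25.4 knots

25.4 knots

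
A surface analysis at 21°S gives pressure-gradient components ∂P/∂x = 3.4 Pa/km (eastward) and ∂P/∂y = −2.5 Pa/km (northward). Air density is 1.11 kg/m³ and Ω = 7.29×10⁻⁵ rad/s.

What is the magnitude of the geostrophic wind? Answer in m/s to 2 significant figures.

73 m/s

Coriolis parameter at 21°S:
f = 2Ω sin φ = 2 × 7.29×10⁻⁵ × sin 21° = 5.23×10⁻⁵ s⁻¹
In the Southern Hemisphere f is negative: f = −5.23×10⁻⁵ s⁻¹.
Component geostrophic relations (x east, y north):
u_g = −(1/(fρ)) ∂P/∂y,  v_g = (1/(fρ)) ∂P/∂x
u_g = −(−2.5×10⁻³)/(−5.23×10⁻⁵ × 1.11) = −43.1 m/s;  v_g = (3.4×10⁻³)/(−5.23×10⁻⁵ × 1.11) = −58.6 m/s
|V_g| = √(u_g² + v_g²) = 72.8 m/s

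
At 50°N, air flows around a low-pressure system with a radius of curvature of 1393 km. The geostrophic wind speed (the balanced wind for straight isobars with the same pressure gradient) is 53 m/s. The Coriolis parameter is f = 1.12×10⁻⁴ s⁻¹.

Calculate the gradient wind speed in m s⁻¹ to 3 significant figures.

Around a low, centrifugal force acts outward with Coriolis, so pressure-gradient force balances both:
(1/ρ)|∂P/∂n| = fV + V²/R  →  V² + fR·V − fR·V_g = 0
With fR = 1.12×10⁻⁴ × 1393×10³ m = 156 m/s:
V = [−fR + √((fR)² + 4 fR V_g)]/2 = [−156 + √(156² + 4×156×53)]/2 = 41.8 m/s
Subgeostrophic (V < V_g = 53 m/s), as expected around a low.

41.8 m s⁻¹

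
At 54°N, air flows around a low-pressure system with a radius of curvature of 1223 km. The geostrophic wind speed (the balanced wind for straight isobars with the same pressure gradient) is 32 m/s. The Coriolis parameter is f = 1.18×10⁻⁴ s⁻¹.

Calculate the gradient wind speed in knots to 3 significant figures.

Around a low, centrifugal force acts outward with Coriolis, so pressure-gradient force balances both:
(1/ρ)|∂P/∂n| = fV + V²/R  →  V² + fR·V − fR·V_g = 0
With fR = 1.18×10⁻⁴ × 1223×10³ m = 144 m/s:
V = [−fR + √((fR)² + 4 fR V_g)]/2 = [−144 + √(144² + 4×144×32)]/2 = 27 m/s
Subgeostrophic (V < V_g = 32 m/s), as expected around a low.
Converting: 27 m/s × 1.944 = 52.4 knots

52.4 knots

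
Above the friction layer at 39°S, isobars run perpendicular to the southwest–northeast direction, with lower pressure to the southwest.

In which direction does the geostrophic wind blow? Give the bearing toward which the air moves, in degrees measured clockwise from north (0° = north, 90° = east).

135°

The pressure-gradient force points toward the southwest (bearing 225°).
Geostrophic balance: in the Southern Hemisphere the Coriolis force deflects motion to the left, so the geostrophic wind blows 90° to the left of the pressure-gradient force (low pressure on the right).
Rotating 225° by 90° counterclockwise gives 135° — the wind blows toward the southeast.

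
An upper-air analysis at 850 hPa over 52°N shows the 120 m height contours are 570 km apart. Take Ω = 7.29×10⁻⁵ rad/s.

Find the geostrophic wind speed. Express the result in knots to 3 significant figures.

Coriolis parameter at 52°N:
f = 2Ω sin φ = 2 × 7.29×10⁻⁵ × sin 52° = 1.15×10⁻⁴ s⁻¹
Height gradient: |∂Z/∂n| = 120 m / 570000 m = 2.11×10⁻⁴
On a pressure surface, geostrophic balance gives V_g = (g/f)|∂Z/∂n|:
V_g = 9.81 × 2.11×10⁻⁴ / 1.15×10⁻⁴ = 18.0 m/s
Converting: 18.0 m/s × 1.944 = 34.9 knots

34.9 knots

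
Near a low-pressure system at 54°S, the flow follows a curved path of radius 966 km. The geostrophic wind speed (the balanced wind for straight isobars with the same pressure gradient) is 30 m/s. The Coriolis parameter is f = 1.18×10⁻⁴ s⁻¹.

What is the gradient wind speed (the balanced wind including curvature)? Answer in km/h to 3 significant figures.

Around a low, centrifugal force acts outward with Coriolis, so pressure-gradient force balances both:
(1/ρ)|∂P/∂n| = fV + V²/R  →  V² + fR·V − fR·V_g = 0
With fR = 1.18×10⁻⁴ × 966×10³ m = 114 m/s:
V = [−fR + √((fR)² + 4 fR V_g)]/2 = [−114 + √(114² + 4×114×30)]/2 = 24.7 m/s
Subgeostrophic (V < V_g = 30 m/s), as expected around a low.
Converting: 24.7 m/s × 3.6 = 88.8 km/h

88.8 km/h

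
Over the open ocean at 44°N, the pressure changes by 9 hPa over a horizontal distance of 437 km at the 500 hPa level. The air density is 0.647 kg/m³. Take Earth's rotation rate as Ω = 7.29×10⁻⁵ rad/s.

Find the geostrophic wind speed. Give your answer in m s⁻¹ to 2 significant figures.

Coriolis parameter at 44°N:
f = 2Ω sin φ = 2 × 7.29×10⁻⁵ × sin 44° = 1.01×10⁻⁴ s⁻¹
Pressure gradient: |∂P/∂n| = 900 Pa / 437000 m = 2.06×10⁻³ Pa/m
Geostrophic balance (pressure-gradient force = Coriolis force):
V_g = (1/(fρ)) |∂P/∂n| = 2.06×10⁻³ / (1.01×10⁻⁴ × 0.647) = 31.4 m/s

31 m s⁻¹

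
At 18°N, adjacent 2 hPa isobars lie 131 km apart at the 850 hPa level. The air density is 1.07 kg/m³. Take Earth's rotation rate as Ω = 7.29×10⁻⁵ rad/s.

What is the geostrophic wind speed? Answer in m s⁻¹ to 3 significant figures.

31.7 m s⁻¹

Coriolis parameter at 18°N:
f = 2Ω sin φ = 2 × 7.29×10⁻⁵ × sin 18° = 4.51×10⁻⁵ s⁻¹
Pressure gradient: |∂P/∂n| = 200 Pa / 131000 m = 1.53×10⁻³ Pa/m
Geostrophic balance (pressure-gradient force = Coriolis force):
V_g = (1/(fρ)) |∂P/∂n| = 1.53×10⁻³ / (4.51×10⁻⁵ × 1.07) = 31.7 m/s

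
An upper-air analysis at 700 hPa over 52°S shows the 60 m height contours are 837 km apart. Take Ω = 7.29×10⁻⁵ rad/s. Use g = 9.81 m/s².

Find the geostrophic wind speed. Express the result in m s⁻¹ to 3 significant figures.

6.12 m s⁻¹

Coriolis parameter at 52°S:
f = 2Ω sin φ = 2 × 7.29×10⁻⁵ × sin 52° = 1.15×10⁻⁴ s⁻¹
Height gradient: |∂Z/∂n| = 60 m / 837000 m = 7.17×10⁻⁵
On a pressure surface, geostrophic balance gives V_g = (g/f)|∂Z/∂n|:
V_g = 9.81 × 7.17×10⁻⁵ / 1.15×10⁻⁴ = 6.12 m/s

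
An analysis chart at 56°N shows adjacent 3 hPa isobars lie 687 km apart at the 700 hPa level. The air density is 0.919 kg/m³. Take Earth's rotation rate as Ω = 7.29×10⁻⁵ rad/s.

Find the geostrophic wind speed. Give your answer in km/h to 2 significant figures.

14 km/h

Coriolis parameter at 56°N:
f = 2Ω sin φ = 2 × 7.29×10⁻⁵ × sin 56° = 1.21×10⁻⁴ s⁻¹
Pressure gradient: |∂P/∂n| = 300 Pa / 687000 m = 4.37×10⁻⁴ Pa/m
Geostrophic balance (pressure-gradient force = Coriolis force):
V_g = (1/(fρ)) |∂P/∂n| = 4.37×10⁻⁴ / (1.21×10⁻⁴ × 0.919) = 3.93 m/s
Converting: 3.93 m/s × 3.6 = 14 km/h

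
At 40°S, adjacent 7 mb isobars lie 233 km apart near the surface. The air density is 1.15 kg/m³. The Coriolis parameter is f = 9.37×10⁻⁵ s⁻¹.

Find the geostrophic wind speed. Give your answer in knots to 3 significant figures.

54.2 knots

Pressure gradient: |∂P/∂n| = 700 Pa / 233000 m = 3.00×10⁻³ Pa/m
Geostrophic balance (pressure-gradient force = Coriolis force):
V_g = (1/(fρ)) |∂P/∂n| = 3.00×10⁻³ / (9.37×10⁻⁵ × 1.15) = 27.9 m/s
Converting: 27.9 m/s × 1.944 = 54.2 knots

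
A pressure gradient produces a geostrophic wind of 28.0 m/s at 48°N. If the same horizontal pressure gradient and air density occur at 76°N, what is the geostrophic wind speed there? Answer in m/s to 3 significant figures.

21.4 m/s

With the same pressure gradient and density, V_g ∝ 1/f ∝ 1/sin φ.
V₂ = V₁ · sin φ₁ / sin φ₂ = 28.0 × sin 48° / sin 76°
V₂ = 28.0 × 0.7431/0.9703 = 21.4 m/s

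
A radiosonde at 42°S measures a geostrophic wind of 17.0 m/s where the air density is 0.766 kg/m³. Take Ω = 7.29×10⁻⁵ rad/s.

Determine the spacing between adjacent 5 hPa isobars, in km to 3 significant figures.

394 km

Coriolis parameter at 42°S:
f = 2Ω sin φ = 2 × 7.29×10⁻⁵ × sin 42° = 9.76×10⁻⁵ s⁻¹
Geostrophic balance rearranged: |∂P/∂n| = f ρ V_g
|∂P/∂n| = 9.76×10⁻⁵ × 0.766 × 17.0 = 1.27×10⁻³ Pa/m
Isobar spacing: Δn = ΔP/|∂P/∂n| = 500 Pa / 1.27×10⁻³ Pa/m = 393572 m ≈ 394 km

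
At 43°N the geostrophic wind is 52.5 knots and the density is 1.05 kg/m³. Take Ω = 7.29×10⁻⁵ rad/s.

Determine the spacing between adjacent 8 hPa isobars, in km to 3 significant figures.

284 km

Coriolis parameter at 43°N:
f = 2Ω sin φ = 2 × 7.29×10⁻⁵ × sin 43° = 9.94×10⁻⁵ s⁻¹
Wind speed in SI: 52.5 knots = 27.0 m/s
Geostrophic balance rearranged: |∂P/∂n| = f ρ V_g
|∂P/∂n| = 9.94×10⁻⁵ × 1.05 × 27.0 = 2.82×10⁻³ Pa/m
Isobar spacing: Δn = ΔP/|∂P/∂n| = 800 Pa / 2.82×10⁻³ Pa/m = 283702 m ≈ 284 km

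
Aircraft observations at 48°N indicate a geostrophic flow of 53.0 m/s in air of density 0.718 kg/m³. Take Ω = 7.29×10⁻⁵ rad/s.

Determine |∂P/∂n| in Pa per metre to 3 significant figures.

4.12×10⁻³ Pa/m

Coriolis parameter at 48°N:
f = 2Ω sin φ = 2 × 7.29×10⁻⁵ × sin 48° = 1.08×10⁻⁴ s⁻¹
Geostrophic balance rearranged: |∂P/∂n| = f ρ V_g
|∂P/∂n| = 1.08×10⁻⁴ × 0.718 × 53.0 = 4.12×10⁻³ Pa/m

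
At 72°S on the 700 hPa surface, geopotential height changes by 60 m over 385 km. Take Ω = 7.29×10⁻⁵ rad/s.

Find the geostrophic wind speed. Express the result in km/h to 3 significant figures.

39.7 km/h

Coriolis parameter at 72°S:
f = 2Ω sin φ = 2 × 7.29×10⁻⁵ × sin 72° = 1.39×10⁻⁴ s⁻¹
Height gradient: |∂Z/∂n| = 60 m / 385000 m = 1.56×10⁻⁴
On a pressure surface, geostrophic balance gives V_g = (g/f)|∂Z/∂n|:
V_g = 9.81 × 1.56×10⁻⁴ / 1.39×10⁻⁴ = 11.0 m/s
Converting: 11.0 m/s × 3.6 = 39.7 km/h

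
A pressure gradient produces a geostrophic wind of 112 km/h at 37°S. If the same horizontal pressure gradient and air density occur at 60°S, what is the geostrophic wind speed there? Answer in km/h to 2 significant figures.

78 km/h

With the same pressure gradient and density, V_g ∝ 1/f ∝ 1/sin φ.
V₂ = V₁ · sin φ₁ / sin φ₂ = 112 × sin 37° / sin 60°
V₂ = 112 × 0.6018/0.8660 = 78 km/h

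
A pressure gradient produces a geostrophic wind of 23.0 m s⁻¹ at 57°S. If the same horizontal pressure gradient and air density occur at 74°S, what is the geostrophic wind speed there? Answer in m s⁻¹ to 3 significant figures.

With the same pressure gradient and density, V_g ∝ 1/f ∝ 1/sin φ.
V₂ = V₁ · sin φ₁ / sin φ₂ = 23.0 × sin 57° / sin 74°
V₂ = 23.0 × 0.8387/0.9613 = 20.1 m s⁻¹

20.1 m s⁻¹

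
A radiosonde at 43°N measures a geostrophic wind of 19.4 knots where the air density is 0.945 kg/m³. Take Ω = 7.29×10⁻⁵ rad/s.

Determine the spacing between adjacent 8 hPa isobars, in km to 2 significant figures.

850 km

Coriolis parameter at 43°N:
f = 2Ω sin φ = 2 × 7.29×10⁻⁵ × sin 43° = 9.94×10⁻⁵ s⁻¹
Wind speed in SI: 19.4 knots = 9.98 m/s
Geostrophic balance rearranged: |∂P/∂n| = f ρ V_g
|∂P/∂n| = 9.94×10⁻⁵ × 0.945 × 9.98 = 9.38×10⁻⁴ Pa/m
Isobar spacing: Δn = ΔP/|∂P/∂n| = 800 Pa / 9.38×10⁻⁴ Pa/m = 853056 m ≈ 850 km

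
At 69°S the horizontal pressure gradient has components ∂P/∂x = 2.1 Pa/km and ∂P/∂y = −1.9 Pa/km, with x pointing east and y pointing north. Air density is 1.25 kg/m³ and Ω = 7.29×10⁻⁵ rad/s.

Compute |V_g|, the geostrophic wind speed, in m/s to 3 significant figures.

16.6 m/s

Coriolis parameter at 69°S:
f = 2Ω sin φ = 2 × 7.29×10⁻⁵ × sin 69° = 1.36×10⁻⁴ s⁻¹
In the Southern Hemisphere f is negative: f = −1.36×10⁻⁴ s⁻¹.
Component geostrophic relations (x east, y north):
u_g = −(1/(fρ)) ∂P/∂y,  v_g = (1/(fρ)) ∂P/∂x
u_g = −(−1.9×10⁻³)/(−1.36×10⁻⁴ × 1.25) = −11.2 m/s;  v_g = (2.1×10⁻³)/(−1.36×10⁻⁴ × 1.25) = −12.3 m/s
|V_g| = √(u_g² + v_g²) = 16.6 m/s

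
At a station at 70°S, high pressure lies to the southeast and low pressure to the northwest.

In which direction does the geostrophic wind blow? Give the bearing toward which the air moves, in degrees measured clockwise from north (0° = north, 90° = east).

225°

The pressure-gradient force points toward the northwest (bearing 315°).
Geostrophic balance: in the Southern Hemisphere the Coriolis force deflects motion to the left, so the geostrophic wind blows 90° to the left of the pressure-gradient force (low pressure on the right).
Rotating 315° by 90° counterclockwise gives 225° — the wind blows toward the southwest.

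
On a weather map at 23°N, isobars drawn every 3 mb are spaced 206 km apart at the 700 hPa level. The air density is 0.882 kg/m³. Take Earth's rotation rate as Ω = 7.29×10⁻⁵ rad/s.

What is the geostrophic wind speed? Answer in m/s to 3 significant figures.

Coriolis parameter at 23°N:
f = 2Ω sin φ = 2 × 7.29×10⁻⁵ × sin 23° = 5.70×10⁻⁵ s⁻¹
Pressure gradient: |∂P/∂n| = 300 Pa / 206000 m = 1.46×10⁻³ Pa/m
Geostrophic balance (pressure-gradient force = Coriolis force):
V_g = (1/(fρ)) |∂P/∂n| = 1.46×10⁻³ / (5.70×10⁻⁵ × 0.882) = 29.0 m/s

29.0 m/s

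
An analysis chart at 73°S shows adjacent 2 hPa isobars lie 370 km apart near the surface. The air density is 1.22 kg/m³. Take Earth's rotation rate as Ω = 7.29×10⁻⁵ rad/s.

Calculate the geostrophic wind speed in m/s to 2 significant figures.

Coriolis parameter at 73°S:
f = 2Ω sin φ = 2 × 7.29×10⁻⁵ × sin 73° = 1.39×10⁻⁴ s⁻¹
Pressure gradient: |∂P/∂n| = 200 Pa / 370000 m = 5.41×10⁻⁴ Pa/m
Geostrophic balance (pressure-gradient force = Coriolis force):
V_g = (1/(fρ)) |∂P/∂n| = 5.41×10⁻⁴ / (1.39×10⁻⁴ × 1.22) = 3.18 m/s

3.2 m/s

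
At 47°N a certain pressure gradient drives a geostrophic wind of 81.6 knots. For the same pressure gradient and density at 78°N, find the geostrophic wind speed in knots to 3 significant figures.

With the same pressure gradient and density, V_g ∝ 1/f ∝ 1/sin φ.
V₂ = V₁ · sin φ₁ / sin φ₂ = 81.6 × sin 47° / sin 78°
V₂ = 81.6 × 0.7314/0.9781 = 61.0 knots

61.0 knots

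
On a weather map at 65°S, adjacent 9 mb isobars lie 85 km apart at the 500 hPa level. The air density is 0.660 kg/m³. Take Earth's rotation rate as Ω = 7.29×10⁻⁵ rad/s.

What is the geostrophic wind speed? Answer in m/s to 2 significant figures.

Coriolis parameter at 65°S:
f = 2Ω sin φ = 2 × 7.29×10⁻⁵ × sin 65° = 1.32×10⁻⁴ s⁻¹
Pressure gradient: |∂P/∂n| = 900 Pa / 85000 m = 1.06×10⁻² Pa/m
Geostrophic balance (pressure-gradient force = Coriolis force):
V_g = (1/(fρ)) |∂P/∂n| = 1.06×10⁻² / (1.32×10⁻⁴ × 0.660) = 121 m/s

120 m/s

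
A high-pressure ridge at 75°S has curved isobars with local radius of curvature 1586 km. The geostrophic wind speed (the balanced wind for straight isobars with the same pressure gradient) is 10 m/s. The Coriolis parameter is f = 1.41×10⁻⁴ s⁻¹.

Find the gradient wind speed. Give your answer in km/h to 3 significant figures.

37.8 km/h

Around a high, pressure-gradient force acts outward with centrifugal, so Coriolis balances both:
fV = (1/ρ)|∂P/∂n| + V²/R  →  V² − fR·V + fR·V_g = 0
With fR = 1.41×10⁻⁴ × 1586×10³ m = 224 m/s:
V = [fR − √((fR)² − 4 fR V_g)]/2 = [224 − √(224² − 4×224×10)]/2 = 10.5 m/s
Supergeostrophic (V > V_g = 10 m/s), as expected around a high.
Converting: 10.5 m/s × 3.6 = 37.8 km/h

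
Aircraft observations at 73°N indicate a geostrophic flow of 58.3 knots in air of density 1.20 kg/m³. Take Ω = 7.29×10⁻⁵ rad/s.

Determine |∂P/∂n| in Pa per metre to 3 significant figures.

Coriolis parameter at 73°N:
f = 2Ω sin φ = 2 × 7.29×10⁻⁵ × sin 73° = 1.39×10⁻⁴ s⁻¹
Wind speed in SI: 58.3 knots = 30.0 m/s
Geostrophic balance rearranged: |∂P/∂n| = f ρ V_g
|∂P/∂n| = 1.39×10⁻⁴ × 1.20 × 30.0 = 5.02×10⁻³ Pa/m

5.02×10⁻³ Pa/m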